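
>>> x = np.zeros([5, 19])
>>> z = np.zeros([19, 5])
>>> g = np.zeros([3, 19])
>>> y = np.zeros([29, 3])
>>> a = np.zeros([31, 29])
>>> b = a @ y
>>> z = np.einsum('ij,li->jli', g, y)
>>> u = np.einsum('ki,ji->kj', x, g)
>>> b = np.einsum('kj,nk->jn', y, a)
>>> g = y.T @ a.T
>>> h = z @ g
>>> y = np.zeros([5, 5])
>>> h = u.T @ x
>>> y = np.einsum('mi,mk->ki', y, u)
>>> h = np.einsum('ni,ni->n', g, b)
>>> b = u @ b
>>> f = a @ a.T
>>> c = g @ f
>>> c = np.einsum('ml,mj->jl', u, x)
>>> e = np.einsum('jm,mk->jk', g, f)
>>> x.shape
(5, 19)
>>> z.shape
(19, 29, 3)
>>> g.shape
(3, 31)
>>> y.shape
(3, 5)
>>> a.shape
(31, 29)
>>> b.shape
(5, 31)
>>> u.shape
(5, 3)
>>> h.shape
(3,)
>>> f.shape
(31, 31)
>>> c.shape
(19, 3)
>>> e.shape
(3, 31)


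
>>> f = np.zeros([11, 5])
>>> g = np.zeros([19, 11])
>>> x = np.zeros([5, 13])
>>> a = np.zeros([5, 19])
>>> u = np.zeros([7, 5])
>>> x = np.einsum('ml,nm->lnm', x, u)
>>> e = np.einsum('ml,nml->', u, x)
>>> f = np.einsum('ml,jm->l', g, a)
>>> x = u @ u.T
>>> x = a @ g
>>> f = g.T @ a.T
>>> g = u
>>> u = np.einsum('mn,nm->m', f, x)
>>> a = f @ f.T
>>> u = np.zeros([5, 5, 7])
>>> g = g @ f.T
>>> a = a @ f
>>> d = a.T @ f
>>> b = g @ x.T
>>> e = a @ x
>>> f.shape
(11, 5)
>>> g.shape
(7, 11)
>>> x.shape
(5, 11)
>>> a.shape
(11, 5)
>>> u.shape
(5, 5, 7)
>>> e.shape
(11, 11)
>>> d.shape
(5, 5)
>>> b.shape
(7, 5)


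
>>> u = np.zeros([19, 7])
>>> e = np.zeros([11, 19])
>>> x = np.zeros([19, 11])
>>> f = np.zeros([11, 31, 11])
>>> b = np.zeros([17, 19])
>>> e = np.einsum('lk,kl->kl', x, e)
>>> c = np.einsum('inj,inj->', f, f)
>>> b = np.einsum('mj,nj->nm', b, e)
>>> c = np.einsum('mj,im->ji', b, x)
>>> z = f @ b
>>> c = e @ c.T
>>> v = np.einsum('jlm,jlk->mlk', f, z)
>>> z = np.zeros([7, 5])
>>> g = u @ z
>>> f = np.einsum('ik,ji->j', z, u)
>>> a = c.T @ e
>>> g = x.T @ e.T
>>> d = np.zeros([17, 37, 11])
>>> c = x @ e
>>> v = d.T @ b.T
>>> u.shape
(19, 7)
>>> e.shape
(11, 19)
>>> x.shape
(19, 11)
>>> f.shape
(19,)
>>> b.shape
(11, 17)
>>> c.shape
(19, 19)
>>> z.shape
(7, 5)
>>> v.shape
(11, 37, 11)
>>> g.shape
(11, 11)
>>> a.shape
(17, 19)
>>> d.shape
(17, 37, 11)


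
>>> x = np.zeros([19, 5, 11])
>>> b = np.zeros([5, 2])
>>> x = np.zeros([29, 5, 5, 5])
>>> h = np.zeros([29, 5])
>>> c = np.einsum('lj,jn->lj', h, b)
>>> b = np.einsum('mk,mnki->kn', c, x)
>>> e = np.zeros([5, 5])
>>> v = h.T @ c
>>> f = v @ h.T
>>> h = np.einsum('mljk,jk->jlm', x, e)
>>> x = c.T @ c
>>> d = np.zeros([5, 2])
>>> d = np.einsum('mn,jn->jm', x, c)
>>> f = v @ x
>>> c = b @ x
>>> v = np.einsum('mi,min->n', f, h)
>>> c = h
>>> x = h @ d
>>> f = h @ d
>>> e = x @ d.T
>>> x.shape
(5, 5, 5)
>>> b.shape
(5, 5)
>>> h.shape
(5, 5, 29)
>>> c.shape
(5, 5, 29)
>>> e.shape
(5, 5, 29)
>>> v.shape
(29,)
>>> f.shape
(5, 5, 5)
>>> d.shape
(29, 5)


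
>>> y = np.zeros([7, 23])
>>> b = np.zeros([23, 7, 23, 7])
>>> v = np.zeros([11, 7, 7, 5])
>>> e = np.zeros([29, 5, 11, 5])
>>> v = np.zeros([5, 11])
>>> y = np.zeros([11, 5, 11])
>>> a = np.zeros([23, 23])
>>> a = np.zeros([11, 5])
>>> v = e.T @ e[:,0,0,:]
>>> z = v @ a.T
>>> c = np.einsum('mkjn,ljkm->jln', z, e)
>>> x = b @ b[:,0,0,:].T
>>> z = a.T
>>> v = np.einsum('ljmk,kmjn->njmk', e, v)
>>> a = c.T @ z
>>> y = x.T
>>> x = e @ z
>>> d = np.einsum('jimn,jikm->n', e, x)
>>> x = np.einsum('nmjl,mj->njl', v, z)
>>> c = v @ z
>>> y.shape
(23, 23, 7, 23)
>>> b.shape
(23, 7, 23, 7)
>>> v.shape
(5, 5, 11, 5)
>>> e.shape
(29, 5, 11, 5)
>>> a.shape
(11, 29, 11)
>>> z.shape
(5, 11)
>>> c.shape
(5, 5, 11, 11)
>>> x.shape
(5, 11, 5)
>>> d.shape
(5,)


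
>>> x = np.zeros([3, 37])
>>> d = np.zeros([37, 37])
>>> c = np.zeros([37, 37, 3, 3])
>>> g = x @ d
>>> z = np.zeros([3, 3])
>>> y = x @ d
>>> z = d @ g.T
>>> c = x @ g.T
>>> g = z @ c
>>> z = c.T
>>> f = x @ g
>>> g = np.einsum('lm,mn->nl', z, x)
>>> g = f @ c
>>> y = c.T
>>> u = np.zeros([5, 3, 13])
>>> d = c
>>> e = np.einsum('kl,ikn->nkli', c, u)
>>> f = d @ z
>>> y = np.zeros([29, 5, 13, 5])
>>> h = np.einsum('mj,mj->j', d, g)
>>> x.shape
(3, 37)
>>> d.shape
(3, 3)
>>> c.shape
(3, 3)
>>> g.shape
(3, 3)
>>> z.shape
(3, 3)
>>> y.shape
(29, 5, 13, 5)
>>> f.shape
(3, 3)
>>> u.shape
(5, 3, 13)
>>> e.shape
(13, 3, 3, 5)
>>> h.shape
(3,)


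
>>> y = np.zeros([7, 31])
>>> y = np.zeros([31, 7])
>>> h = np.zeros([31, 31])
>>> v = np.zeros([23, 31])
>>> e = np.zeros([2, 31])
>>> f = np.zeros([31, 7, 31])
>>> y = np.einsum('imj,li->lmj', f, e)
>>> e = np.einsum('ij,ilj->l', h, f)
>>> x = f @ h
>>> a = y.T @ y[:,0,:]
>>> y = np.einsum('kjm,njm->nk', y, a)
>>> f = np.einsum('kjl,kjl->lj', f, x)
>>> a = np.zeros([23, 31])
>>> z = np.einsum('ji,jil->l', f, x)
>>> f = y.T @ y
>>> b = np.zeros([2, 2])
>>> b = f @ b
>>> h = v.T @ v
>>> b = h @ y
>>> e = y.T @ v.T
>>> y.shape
(31, 2)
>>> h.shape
(31, 31)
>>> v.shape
(23, 31)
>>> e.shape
(2, 23)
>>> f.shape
(2, 2)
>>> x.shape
(31, 7, 31)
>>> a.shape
(23, 31)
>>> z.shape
(31,)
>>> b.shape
(31, 2)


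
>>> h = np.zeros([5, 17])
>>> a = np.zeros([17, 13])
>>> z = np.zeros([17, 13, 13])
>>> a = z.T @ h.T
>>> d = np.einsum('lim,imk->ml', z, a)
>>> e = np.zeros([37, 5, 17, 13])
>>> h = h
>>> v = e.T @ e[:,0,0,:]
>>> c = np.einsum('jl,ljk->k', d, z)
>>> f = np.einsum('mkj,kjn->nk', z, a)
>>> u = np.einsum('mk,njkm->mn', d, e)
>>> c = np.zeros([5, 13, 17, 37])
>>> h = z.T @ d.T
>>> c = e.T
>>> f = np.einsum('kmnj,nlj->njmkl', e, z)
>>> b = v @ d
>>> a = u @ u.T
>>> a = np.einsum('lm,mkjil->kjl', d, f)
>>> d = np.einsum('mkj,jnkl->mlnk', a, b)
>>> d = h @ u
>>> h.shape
(13, 13, 13)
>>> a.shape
(13, 5, 13)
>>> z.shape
(17, 13, 13)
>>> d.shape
(13, 13, 37)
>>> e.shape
(37, 5, 17, 13)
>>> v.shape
(13, 17, 5, 13)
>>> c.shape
(13, 17, 5, 37)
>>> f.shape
(17, 13, 5, 37, 13)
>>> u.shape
(13, 37)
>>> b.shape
(13, 17, 5, 17)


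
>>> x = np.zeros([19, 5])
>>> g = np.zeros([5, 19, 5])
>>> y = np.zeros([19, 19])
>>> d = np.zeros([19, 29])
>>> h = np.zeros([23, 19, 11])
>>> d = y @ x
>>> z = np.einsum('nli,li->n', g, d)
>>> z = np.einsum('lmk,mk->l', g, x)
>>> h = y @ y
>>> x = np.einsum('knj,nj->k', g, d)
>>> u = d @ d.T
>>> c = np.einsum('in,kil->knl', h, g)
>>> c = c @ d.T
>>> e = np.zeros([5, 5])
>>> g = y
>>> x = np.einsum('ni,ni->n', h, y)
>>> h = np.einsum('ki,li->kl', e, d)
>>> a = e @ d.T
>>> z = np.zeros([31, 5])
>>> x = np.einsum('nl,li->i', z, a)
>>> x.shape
(19,)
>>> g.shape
(19, 19)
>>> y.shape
(19, 19)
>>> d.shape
(19, 5)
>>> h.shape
(5, 19)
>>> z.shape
(31, 5)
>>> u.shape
(19, 19)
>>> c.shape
(5, 19, 19)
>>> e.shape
(5, 5)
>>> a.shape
(5, 19)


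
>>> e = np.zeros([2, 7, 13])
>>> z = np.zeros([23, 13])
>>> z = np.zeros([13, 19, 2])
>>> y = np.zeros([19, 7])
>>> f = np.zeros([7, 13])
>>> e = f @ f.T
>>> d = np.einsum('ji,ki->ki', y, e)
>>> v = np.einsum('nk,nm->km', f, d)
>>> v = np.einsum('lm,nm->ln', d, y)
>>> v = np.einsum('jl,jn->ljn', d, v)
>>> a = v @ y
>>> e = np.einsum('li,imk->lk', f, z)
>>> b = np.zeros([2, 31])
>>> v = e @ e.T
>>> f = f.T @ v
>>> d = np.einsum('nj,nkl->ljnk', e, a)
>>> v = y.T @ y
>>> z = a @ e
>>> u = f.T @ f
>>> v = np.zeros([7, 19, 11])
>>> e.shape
(7, 2)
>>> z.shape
(7, 7, 2)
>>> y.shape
(19, 7)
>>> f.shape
(13, 7)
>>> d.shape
(7, 2, 7, 7)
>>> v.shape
(7, 19, 11)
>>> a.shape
(7, 7, 7)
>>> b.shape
(2, 31)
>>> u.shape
(7, 7)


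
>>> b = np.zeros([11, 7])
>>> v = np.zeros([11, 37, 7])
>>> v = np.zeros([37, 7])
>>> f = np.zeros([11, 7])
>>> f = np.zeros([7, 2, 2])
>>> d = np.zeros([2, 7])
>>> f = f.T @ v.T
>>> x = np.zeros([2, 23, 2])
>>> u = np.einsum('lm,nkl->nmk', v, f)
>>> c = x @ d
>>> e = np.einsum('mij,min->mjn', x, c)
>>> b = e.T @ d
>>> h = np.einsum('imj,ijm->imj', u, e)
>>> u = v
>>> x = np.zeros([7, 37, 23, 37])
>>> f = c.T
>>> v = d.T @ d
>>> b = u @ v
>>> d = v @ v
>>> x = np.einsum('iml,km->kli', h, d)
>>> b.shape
(37, 7)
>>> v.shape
(7, 7)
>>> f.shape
(7, 23, 2)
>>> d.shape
(7, 7)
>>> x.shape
(7, 2, 2)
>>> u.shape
(37, 7)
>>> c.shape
(2, 23, 7)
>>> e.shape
(2, 2, 7)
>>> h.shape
(2, 7, 2)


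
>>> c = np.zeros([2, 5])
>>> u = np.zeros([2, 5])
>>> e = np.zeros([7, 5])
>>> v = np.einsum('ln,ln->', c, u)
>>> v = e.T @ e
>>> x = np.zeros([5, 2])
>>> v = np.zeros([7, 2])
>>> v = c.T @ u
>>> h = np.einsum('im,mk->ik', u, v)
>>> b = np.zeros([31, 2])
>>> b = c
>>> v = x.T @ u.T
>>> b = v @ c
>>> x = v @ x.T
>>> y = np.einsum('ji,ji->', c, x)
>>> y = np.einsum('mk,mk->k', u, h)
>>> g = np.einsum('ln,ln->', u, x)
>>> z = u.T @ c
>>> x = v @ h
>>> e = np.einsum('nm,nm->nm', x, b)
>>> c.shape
(2, 5)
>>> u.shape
(2, 5)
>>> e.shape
(2, 5)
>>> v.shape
(2, 2)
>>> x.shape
(2, 5)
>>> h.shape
(2, 5)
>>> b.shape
(2, 5)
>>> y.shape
(5,)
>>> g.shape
()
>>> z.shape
(5, 5)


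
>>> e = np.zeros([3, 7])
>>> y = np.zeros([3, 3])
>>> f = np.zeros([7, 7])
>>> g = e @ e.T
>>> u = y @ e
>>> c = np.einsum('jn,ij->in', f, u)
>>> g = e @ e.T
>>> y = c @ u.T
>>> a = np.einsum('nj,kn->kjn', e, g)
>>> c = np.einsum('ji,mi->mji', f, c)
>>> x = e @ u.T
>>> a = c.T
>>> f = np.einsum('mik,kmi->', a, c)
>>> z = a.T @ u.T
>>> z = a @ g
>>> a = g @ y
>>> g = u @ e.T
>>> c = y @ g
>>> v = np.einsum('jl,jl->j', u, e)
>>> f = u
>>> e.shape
(3, 7)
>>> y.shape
(3, 3)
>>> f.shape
(3, 7)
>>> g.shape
(3, 3)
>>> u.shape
(3, 7)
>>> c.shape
(3, 3)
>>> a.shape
(3, 3)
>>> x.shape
(3, 3)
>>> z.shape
(7, 7, 3)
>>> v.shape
(3,)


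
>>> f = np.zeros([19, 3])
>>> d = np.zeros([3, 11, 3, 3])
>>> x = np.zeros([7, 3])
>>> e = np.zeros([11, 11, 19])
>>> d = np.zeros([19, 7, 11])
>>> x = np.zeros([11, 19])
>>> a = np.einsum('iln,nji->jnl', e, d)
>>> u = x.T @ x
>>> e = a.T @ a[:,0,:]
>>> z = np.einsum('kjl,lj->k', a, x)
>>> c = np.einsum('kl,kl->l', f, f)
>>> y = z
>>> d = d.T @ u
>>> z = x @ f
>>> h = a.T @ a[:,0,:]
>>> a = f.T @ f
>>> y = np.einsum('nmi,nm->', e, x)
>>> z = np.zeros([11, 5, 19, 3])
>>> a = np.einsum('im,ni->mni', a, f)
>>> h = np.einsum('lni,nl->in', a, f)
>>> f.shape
(19, 3)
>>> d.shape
(11, 7, 19)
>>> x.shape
(11, 19)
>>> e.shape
(11, 19, 11)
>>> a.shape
(3, 19, 3)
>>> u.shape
(19, 19)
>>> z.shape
(11, 5, 19, 3)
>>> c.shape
(3,)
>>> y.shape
()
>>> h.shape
(3, 19)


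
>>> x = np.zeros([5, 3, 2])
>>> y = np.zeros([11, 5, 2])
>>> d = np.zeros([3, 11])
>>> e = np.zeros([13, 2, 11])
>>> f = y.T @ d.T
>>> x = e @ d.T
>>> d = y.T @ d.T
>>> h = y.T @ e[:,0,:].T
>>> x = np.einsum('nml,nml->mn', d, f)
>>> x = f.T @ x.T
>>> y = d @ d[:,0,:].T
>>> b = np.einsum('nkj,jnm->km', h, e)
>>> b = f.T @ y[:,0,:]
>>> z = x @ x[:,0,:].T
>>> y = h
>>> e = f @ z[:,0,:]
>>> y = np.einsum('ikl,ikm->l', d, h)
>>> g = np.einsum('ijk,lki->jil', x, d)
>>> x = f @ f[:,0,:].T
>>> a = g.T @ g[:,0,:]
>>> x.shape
(2, 5, 2)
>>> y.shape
(3,)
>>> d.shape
(2, 5, 3)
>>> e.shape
(2, 5, 3)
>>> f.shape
(2, 5, 3)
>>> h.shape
(2, 5, 13)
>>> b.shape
(3, 5, 2)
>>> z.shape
(3, 5, 3)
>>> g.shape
(5, 3, 2)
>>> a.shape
(2, 3, 2)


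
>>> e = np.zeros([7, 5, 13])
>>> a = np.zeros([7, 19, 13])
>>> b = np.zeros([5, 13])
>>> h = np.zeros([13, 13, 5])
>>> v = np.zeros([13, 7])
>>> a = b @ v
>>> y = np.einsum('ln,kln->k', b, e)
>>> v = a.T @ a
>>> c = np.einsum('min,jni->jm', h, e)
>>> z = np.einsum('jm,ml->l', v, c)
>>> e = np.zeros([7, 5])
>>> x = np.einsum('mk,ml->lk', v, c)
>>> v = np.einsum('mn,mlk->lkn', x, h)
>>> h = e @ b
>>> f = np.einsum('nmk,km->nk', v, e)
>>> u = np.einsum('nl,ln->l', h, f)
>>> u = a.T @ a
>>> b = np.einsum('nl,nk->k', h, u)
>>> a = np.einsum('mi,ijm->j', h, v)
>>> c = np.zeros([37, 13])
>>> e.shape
(7, 5)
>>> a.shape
(5,)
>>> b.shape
(7,)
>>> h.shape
(7, 13)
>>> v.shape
(13, 5, 7)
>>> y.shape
(7,)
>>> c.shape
(37, 13)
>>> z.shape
(13,)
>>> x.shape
(13, 7)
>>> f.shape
(13, 7)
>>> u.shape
(7, 7)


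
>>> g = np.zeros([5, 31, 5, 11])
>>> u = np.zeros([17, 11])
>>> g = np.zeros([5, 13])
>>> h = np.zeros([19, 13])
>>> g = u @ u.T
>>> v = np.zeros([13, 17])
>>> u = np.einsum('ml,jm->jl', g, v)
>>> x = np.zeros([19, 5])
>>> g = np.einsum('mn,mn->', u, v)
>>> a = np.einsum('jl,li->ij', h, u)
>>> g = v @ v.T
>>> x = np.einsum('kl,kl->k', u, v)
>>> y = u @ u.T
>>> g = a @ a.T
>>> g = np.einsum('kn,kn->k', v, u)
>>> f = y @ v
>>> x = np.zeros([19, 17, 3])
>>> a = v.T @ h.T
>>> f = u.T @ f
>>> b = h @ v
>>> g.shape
(13,)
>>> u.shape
(13, 17)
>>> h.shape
(19, 13)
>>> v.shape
(13, 17)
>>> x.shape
(19, 17, 3)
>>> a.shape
(17, 19)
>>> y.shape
(13, 13)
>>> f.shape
(17, 17)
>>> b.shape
(19, 17)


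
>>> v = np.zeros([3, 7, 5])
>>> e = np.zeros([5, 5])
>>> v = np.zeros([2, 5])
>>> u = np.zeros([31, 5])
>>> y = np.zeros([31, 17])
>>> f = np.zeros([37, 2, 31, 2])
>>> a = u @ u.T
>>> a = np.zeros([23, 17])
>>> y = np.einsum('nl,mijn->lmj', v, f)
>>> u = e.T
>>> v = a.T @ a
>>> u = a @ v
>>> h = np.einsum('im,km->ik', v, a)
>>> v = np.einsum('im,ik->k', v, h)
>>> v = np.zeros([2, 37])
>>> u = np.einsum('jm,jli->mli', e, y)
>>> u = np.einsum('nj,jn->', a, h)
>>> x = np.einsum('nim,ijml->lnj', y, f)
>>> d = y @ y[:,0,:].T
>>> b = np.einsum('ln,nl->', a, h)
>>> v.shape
(2, 37)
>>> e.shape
(5, 5)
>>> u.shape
()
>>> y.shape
(5, 37, 31)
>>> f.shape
(37, 2, 31, 2)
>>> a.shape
(23, 17)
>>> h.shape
(17, 23)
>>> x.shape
(2, 5, 2)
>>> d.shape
(5, 37, 5)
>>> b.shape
()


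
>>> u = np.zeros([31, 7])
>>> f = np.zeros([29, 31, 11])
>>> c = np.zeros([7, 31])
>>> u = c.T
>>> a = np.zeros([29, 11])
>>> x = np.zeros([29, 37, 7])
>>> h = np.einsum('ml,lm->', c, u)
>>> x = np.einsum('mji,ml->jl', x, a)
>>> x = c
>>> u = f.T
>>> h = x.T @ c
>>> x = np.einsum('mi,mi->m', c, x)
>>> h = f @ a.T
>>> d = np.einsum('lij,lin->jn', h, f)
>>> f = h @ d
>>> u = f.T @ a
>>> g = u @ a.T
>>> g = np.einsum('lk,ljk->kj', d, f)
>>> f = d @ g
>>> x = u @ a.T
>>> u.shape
(11, 31, 11)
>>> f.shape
(29, 31)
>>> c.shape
(7, 31)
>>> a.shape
(29, 11)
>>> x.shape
(11, 31, 29)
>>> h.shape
(29, 31, 29)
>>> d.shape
(29, 11)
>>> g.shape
(11, 31)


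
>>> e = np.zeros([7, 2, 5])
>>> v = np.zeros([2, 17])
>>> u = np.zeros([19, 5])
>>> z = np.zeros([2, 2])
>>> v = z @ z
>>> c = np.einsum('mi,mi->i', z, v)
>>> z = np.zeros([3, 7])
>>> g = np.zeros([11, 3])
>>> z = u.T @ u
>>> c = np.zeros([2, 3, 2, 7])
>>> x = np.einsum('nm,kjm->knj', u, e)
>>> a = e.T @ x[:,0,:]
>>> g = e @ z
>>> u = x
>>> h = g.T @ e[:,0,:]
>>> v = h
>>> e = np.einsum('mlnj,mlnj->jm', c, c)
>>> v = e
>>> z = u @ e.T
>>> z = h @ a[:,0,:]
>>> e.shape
(7, 2)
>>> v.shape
(7, 2)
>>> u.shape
(7, 19, 2)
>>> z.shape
(5, 2, 2)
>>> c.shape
(2, 3, 2, 7)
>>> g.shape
(7, 2, 5)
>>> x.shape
(7, 19, 2)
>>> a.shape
(5, 2, 2)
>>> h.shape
(5, 2, 5)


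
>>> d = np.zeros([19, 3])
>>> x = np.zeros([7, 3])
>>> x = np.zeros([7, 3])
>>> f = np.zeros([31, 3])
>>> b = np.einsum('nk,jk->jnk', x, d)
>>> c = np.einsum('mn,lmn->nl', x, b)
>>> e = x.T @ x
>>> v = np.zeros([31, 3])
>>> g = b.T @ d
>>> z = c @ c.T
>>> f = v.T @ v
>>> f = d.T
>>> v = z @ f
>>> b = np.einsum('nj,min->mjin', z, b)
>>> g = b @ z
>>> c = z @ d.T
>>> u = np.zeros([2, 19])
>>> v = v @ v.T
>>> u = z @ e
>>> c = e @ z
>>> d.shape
(19, 3)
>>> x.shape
(7, 3)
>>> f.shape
(3, 19)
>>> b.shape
(19, 3, 7, 3)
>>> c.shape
(3, 3)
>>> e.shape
(3, 3)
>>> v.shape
(3, 3)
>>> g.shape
(19, 3, 7, 3)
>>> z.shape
(3, 3)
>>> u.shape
(3, 3)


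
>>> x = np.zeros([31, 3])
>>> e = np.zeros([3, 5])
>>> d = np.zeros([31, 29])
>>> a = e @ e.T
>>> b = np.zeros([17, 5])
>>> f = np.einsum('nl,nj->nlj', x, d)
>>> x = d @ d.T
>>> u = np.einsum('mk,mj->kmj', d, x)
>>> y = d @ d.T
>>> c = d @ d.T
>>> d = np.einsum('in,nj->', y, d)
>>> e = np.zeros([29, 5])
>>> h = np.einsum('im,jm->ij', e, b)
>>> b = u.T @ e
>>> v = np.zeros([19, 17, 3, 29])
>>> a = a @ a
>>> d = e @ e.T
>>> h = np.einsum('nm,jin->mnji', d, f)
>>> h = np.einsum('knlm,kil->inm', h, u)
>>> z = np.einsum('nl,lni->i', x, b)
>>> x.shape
(31, 31)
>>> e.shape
(29, 5)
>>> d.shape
(29, 29)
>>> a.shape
(3, 3)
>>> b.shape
(31, 31, 5)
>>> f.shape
(31, 3, 29)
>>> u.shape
(29, 31, 31)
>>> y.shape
(31, 31)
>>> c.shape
(31, 31)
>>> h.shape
(31, 29, 3)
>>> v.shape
(19, 17, 3, 29)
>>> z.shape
(5,)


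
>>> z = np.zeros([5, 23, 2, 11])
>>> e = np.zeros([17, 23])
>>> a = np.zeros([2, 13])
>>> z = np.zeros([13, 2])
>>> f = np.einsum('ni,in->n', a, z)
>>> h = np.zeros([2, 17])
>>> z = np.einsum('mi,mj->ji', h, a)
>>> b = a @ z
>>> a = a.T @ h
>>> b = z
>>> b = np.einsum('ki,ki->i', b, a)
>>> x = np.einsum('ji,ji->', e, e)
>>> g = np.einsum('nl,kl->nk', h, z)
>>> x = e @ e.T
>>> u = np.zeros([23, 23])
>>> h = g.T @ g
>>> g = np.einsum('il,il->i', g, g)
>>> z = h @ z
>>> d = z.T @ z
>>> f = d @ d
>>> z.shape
(13, 17)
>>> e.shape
(17, 23)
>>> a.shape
(13, 17)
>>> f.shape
(17, 17)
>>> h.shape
(13, 13)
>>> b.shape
(17,)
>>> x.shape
(17, 17)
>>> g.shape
(2,)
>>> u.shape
(23, 23)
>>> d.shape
(17, 17)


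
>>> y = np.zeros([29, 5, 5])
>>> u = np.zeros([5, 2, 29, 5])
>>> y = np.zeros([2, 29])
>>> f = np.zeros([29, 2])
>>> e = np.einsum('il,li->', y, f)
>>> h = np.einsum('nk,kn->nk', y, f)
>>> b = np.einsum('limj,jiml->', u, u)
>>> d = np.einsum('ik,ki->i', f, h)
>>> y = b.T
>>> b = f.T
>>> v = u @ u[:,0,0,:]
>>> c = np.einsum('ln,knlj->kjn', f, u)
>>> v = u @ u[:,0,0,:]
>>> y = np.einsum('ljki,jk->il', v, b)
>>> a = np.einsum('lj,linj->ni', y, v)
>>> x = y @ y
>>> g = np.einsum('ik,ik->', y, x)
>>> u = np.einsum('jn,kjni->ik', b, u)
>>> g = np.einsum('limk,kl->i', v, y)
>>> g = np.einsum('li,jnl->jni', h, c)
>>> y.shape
(5, 5)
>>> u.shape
(5, 5)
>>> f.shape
(29, 2)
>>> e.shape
()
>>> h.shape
(2, 29)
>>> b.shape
(2, 29)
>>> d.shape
(29,)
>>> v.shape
(5, 2, 29, 5)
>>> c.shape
(5, 5, 2)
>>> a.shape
(29, 2)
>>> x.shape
(5, 5)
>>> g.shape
(5, 5, 29)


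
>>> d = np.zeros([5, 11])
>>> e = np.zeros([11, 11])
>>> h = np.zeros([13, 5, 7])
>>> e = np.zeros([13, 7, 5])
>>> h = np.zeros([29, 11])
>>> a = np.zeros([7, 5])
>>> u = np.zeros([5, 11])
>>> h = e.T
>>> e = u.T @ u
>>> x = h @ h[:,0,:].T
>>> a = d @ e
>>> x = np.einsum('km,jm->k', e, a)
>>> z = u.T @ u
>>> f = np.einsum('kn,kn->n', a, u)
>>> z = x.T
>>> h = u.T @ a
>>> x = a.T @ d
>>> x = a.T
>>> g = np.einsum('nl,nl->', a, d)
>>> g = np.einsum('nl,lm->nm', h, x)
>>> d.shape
(5, 11)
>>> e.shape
(11, 11)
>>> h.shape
(11, 11)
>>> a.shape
(5, 11)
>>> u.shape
(5, 11)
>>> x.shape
(11, 5)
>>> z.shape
(11,)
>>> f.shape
(11,)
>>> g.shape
(11, 5)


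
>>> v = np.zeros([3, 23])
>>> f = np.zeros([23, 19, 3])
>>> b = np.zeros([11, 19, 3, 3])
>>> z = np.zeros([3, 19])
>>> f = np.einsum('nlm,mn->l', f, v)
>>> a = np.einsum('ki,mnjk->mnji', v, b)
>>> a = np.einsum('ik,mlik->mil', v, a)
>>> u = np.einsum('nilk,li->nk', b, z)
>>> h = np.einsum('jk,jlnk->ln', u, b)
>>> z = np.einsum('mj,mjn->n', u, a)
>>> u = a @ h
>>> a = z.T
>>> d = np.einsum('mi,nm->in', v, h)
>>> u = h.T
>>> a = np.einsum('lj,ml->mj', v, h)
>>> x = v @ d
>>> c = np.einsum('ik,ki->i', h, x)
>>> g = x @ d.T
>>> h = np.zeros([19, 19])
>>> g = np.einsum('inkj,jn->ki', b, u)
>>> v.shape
(3, 23)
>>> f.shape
(19,)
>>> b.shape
(11, 19, 3, 3)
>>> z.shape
(19,)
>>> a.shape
(19, 23)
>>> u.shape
(3, 19)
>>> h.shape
(19, 19)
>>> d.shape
(23, 19)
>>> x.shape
(3, 19)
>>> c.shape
(19,)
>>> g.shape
(3, 11)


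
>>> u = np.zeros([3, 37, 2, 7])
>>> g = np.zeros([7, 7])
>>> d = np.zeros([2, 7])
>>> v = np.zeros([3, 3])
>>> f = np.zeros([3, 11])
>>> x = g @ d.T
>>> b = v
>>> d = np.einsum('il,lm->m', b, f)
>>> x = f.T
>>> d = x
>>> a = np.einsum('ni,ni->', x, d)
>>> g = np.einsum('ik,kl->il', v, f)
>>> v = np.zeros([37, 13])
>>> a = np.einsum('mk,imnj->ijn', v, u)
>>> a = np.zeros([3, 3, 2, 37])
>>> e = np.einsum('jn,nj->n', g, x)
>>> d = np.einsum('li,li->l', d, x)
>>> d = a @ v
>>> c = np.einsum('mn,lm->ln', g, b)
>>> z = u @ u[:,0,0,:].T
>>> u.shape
(3, 37, 2, 7)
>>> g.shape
(3, 11)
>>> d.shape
(3, 3, 2, 13)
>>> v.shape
(37, 13)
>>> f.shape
(3, 11)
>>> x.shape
(11, 3)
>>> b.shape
(3, 3)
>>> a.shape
(3, 3, 2, 37)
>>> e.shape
(11,)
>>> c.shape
(3, 11)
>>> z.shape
(3, 37, 2, 3)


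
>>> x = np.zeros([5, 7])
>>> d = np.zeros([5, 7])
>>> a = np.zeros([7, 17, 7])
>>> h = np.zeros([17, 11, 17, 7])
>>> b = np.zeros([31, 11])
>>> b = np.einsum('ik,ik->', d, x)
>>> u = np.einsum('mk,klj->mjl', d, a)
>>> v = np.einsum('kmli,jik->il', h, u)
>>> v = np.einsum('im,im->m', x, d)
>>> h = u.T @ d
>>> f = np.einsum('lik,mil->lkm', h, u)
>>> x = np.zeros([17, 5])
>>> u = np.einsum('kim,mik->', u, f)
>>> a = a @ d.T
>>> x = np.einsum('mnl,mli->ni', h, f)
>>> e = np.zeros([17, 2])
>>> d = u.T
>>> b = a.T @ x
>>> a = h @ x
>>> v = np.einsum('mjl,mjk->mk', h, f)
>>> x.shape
(7, 5)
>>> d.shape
()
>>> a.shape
(17, 7, 5)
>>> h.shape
(17, 7, 7)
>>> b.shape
(5, 17, 5)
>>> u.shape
()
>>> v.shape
(17, 5)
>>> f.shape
(17, 7, 5)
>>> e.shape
(17, 2)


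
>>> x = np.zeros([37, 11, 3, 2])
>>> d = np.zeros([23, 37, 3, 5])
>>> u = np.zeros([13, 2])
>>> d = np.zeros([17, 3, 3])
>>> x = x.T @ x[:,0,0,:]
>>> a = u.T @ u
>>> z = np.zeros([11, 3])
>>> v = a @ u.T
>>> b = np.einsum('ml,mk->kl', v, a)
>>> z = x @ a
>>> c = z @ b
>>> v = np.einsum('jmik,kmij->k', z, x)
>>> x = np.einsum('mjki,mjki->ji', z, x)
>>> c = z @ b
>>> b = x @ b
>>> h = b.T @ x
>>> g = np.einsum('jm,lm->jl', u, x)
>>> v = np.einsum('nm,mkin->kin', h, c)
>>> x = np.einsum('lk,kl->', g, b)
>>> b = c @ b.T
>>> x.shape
()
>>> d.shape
(17, 3, 3)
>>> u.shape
(13, 2)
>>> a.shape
(2, 2)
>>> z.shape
(2, 3, 11, 2)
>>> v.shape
(3, 11, 13)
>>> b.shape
(2, 3, 11, 3)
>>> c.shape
(2, 3, 11, 13)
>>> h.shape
(13, 2)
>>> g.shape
(13, 3)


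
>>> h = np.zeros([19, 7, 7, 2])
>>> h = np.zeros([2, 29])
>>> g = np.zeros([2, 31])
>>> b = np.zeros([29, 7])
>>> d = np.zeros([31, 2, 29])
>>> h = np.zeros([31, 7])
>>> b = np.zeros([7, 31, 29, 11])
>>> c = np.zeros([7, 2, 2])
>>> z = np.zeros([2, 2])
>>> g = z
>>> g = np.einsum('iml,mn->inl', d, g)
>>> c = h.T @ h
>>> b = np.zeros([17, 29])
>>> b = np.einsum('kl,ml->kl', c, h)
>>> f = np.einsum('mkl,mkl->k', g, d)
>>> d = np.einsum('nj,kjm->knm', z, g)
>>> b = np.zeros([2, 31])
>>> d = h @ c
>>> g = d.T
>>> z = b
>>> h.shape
(31, 7)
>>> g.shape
(7, 31)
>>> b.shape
(2, 31)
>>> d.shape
(31, 7)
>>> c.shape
(7, 7)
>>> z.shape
(2, 31)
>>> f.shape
(2,)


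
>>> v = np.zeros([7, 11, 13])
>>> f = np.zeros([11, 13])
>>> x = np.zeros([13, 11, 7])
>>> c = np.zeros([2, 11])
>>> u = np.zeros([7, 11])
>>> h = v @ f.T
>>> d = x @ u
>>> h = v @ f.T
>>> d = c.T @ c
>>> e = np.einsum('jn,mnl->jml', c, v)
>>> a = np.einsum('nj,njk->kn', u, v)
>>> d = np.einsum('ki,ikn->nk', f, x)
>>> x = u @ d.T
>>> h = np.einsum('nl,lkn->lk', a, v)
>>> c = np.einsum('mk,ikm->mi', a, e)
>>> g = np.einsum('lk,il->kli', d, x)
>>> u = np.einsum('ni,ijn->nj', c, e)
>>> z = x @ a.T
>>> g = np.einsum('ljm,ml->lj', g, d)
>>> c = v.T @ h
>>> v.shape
(7, 11, 13)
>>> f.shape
(11, 13)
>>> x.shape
(7, 7)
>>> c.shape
(13, 11, 11)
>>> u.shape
(13, 7)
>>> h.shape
(7, 11)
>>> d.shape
(7, 11)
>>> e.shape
(2, 7, 13)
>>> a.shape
(13, 7)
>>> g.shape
(11, 7)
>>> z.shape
(7, 13)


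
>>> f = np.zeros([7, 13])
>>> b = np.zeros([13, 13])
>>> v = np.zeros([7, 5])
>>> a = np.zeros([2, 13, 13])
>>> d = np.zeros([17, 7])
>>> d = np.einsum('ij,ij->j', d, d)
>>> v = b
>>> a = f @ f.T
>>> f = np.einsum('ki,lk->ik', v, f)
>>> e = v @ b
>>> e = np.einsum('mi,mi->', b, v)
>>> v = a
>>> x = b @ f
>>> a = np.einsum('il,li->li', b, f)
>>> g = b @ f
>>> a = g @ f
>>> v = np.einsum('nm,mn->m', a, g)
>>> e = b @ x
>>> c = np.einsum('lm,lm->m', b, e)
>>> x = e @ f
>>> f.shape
(13, 13)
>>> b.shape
(13, 13)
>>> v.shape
(13,)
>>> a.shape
(13, 13)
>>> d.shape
(7,)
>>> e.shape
(13, 13)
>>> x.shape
(13, 13)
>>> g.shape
(13, 13)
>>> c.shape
(13,)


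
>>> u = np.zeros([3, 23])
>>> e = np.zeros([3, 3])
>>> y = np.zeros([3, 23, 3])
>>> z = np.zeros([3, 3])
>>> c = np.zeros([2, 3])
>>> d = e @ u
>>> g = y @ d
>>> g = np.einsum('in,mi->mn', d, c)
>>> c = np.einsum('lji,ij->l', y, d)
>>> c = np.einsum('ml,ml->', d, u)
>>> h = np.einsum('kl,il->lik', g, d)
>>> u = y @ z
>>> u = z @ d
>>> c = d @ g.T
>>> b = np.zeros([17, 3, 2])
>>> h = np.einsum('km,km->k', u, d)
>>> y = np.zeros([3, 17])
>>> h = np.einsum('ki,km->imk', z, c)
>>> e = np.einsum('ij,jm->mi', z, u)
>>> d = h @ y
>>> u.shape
(3, 23)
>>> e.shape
(23, 3)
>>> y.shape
(3, 17)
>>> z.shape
(3, 3)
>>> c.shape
(3, 2)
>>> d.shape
(3, 2, 17)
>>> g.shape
(2, 23)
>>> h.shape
(3, 2, 3)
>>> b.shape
(17, 3, 2)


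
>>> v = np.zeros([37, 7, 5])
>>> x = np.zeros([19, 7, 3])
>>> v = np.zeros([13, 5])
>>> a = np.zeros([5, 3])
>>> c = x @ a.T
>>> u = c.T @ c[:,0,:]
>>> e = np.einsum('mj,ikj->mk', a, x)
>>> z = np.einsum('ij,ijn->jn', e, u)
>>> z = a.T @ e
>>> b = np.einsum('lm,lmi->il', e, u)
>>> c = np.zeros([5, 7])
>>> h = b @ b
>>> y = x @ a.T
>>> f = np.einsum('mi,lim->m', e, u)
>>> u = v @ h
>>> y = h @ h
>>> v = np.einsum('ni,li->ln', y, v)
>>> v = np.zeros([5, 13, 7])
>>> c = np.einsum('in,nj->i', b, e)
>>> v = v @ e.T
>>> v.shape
(5, 13, 5)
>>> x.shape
(19, 7, 3)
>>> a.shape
(5, 3)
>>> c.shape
(5,)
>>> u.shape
(13, 5)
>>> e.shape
(5, 7)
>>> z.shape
(3, 7)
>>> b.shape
(5, 5)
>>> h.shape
(5, 5)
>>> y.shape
(5, 5)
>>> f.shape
(5,)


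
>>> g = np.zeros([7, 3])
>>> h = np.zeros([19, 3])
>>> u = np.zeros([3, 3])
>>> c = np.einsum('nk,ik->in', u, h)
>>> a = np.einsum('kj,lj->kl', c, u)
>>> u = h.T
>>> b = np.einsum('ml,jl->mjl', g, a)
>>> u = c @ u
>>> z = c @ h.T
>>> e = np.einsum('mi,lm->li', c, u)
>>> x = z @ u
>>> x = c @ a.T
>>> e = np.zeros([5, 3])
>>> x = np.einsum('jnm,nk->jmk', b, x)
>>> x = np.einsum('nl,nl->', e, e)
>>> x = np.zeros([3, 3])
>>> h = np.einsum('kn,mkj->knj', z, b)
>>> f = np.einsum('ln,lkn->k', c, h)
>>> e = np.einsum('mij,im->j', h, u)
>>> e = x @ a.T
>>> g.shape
(7, 3)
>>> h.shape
(19, 19, 3)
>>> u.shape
(19, 19)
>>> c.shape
(19, 3)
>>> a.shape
(19, 3)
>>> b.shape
(7, 19, 3)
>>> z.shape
(19, 19)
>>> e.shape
(3, 19)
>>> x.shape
(3, 3)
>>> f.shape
(19,)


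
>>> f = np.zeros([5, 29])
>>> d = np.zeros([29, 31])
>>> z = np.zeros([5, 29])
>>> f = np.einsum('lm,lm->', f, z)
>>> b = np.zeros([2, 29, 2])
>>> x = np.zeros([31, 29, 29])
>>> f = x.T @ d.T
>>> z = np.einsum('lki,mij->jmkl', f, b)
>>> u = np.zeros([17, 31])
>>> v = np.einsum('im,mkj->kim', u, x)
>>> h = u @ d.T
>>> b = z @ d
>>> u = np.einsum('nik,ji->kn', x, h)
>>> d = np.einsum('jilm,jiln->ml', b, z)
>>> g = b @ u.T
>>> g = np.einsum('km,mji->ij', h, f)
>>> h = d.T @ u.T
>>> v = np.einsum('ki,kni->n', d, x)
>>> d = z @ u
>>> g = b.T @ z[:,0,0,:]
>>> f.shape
(29, 29, 29)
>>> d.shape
(2, 2, 29, 31)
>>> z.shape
(2, 2, 29, 29)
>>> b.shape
(2, 2, 29, 31)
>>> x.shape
(31, 29, 29)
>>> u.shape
(29, 31)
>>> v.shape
(29,)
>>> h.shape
(29, 29)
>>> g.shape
(31, 29, 2, 29)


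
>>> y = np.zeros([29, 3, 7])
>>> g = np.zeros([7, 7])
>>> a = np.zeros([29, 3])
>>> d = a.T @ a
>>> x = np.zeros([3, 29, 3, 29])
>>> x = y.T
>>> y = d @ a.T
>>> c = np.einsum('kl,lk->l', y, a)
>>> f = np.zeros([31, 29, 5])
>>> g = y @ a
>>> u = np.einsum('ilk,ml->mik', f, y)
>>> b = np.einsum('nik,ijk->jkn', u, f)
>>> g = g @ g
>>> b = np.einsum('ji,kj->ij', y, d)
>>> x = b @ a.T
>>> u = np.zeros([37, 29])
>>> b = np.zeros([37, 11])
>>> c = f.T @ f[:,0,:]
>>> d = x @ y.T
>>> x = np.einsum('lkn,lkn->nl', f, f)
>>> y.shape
(3, 29)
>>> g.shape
(3, 3)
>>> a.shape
(29, 3)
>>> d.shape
(29, 3)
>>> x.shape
(5, 31)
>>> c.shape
(5, 29, 5)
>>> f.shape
(31, 29, 5)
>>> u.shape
(37, 29)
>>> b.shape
(37, 11)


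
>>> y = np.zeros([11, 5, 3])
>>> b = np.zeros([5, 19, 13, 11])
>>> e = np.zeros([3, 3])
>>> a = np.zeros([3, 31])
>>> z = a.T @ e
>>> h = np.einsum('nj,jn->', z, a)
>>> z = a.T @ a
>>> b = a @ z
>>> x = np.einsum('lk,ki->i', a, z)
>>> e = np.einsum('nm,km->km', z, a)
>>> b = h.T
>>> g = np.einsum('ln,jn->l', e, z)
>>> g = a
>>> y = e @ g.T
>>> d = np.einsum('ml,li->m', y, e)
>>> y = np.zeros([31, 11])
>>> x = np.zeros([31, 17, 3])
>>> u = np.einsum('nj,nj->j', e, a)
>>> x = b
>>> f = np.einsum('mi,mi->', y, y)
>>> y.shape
(31, 11)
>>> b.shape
()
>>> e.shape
(3, 31)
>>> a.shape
(3, 31)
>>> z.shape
(31, 31)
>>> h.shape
()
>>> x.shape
()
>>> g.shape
(3, 31)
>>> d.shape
(3,)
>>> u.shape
(31,)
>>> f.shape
()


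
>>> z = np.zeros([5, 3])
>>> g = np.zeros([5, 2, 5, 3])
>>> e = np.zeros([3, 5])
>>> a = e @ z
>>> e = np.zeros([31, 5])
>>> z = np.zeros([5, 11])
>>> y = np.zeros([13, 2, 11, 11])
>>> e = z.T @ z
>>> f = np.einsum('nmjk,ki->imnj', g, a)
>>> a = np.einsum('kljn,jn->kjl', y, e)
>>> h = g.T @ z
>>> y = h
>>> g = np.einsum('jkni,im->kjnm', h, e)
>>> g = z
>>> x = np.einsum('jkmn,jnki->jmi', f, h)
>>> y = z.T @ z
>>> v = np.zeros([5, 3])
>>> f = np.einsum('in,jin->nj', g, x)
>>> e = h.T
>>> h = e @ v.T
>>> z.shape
(5, 11)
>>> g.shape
(5, 11)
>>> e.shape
(11, 2, 5, 3)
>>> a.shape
(13, 11, 2)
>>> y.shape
(11, 11)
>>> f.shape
(11, 3)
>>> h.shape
(11, 2, 5, 5)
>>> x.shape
(3, 5, 11)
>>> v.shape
(5, 3)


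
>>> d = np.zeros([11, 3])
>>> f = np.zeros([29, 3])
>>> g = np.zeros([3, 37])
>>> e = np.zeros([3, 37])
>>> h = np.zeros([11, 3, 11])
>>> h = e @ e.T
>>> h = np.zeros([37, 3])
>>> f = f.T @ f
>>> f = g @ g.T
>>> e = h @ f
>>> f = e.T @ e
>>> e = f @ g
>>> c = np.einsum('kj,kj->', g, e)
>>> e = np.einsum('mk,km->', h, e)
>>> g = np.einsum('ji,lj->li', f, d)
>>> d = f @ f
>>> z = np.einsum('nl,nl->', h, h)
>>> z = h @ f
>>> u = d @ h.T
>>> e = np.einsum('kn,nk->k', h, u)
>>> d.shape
(3, 3)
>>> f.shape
(3, 3)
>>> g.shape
(11, 3)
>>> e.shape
(37,)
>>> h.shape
(37, 3)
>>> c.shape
()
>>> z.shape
(37, 3)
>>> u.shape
(3, 37)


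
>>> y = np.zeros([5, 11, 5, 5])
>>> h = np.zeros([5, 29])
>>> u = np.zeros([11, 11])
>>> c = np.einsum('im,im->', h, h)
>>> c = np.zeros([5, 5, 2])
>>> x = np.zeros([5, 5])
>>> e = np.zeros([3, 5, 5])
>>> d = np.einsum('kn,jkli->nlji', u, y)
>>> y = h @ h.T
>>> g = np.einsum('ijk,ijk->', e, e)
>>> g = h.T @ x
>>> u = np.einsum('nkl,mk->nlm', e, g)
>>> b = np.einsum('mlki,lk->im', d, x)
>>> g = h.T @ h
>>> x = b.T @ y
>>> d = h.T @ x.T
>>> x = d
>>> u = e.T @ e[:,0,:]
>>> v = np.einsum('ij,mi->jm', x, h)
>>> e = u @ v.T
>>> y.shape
(5, 5)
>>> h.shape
(5, 29)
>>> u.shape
(5, 5, 5)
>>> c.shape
(5, 5, 2)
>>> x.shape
(29, 11)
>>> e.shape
(5, 5, 11)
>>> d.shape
(29, 11)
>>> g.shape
(29, 29)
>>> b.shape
(5, 11)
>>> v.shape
(11, 5)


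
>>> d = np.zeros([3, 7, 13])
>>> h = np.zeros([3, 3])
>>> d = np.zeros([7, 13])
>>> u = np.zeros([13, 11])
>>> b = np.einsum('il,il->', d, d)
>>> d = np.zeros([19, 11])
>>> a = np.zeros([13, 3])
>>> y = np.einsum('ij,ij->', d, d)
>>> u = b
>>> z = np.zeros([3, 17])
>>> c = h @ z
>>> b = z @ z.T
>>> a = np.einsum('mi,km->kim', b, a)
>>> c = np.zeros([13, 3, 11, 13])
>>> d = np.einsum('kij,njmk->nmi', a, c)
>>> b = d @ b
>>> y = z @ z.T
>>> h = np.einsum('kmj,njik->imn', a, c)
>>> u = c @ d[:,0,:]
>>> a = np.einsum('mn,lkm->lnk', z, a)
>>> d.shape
(13, 11, 3)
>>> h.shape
(11, 3, 13)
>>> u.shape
(13, 3, 11, 3)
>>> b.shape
(13, 11, 3)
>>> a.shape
(13, 17, 3)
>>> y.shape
(3, 3)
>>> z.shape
(3, 17)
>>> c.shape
(13, 3, 11, 13)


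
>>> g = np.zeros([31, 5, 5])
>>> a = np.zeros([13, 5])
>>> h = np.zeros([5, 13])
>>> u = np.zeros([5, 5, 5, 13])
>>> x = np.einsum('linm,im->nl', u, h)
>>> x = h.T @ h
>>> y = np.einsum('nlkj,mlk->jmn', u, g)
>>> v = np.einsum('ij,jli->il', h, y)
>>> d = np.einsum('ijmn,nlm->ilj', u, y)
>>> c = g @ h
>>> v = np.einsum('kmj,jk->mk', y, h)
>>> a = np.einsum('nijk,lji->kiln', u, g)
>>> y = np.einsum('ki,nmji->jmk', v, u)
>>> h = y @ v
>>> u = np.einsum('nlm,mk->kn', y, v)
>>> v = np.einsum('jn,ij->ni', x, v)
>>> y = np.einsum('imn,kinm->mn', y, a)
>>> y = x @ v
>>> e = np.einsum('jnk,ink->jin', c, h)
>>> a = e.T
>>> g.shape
(31, 5, 5)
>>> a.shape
(5, 5, 31)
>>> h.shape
(5, 5, 13)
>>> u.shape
(13, 5)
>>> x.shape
(13, 13)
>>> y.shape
(13, 31)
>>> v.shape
(13, 31)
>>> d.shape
(5, 31, 5)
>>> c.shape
(31, 5, 13)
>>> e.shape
(31, 5, 5)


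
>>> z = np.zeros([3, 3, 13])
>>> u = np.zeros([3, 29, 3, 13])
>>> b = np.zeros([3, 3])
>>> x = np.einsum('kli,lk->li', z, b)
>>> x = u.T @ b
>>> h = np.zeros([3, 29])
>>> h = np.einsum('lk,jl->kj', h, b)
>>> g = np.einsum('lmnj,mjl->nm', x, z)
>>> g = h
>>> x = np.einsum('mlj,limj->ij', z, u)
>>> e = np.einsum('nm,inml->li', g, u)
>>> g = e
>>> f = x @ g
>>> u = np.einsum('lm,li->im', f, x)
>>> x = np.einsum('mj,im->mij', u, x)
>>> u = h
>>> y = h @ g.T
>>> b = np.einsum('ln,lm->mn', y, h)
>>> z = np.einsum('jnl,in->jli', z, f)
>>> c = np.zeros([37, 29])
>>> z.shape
(3, 13, 29)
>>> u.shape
(29, 3)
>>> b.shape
(3, 13)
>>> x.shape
(13, 29, 3)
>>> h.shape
(29, 3)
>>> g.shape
(13, 3)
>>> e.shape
(13, 3)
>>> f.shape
(29, 3)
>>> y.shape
(29, 13)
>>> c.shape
(37, 29)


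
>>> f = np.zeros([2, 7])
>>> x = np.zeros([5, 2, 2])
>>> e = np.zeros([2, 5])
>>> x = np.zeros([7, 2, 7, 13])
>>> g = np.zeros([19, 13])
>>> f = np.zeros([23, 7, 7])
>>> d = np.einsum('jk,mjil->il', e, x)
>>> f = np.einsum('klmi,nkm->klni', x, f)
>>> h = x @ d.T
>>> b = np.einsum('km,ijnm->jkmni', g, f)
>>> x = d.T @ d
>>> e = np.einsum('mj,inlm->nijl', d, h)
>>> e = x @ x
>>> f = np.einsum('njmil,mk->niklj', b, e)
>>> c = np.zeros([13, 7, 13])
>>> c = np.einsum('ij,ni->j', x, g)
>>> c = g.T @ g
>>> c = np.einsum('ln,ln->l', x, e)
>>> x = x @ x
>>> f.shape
(2, 23, 13, 7, 19)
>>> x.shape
(13, 13)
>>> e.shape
(13, 13)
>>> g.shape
(19, 13)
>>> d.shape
(7, 13)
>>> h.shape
(7, 2, 7, 7)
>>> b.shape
(2, 19, 13, 23, 7)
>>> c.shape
(13,)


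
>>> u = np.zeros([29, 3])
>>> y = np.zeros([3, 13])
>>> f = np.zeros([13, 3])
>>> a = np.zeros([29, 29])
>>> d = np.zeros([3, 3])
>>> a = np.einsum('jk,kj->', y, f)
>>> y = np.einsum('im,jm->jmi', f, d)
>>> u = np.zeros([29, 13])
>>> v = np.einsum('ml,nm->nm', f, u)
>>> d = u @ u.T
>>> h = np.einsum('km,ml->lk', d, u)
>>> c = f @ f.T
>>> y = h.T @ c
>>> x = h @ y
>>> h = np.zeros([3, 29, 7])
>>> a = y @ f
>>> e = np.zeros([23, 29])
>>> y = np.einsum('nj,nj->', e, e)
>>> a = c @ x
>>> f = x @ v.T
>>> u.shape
(29, 13)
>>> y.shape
()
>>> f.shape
(13, 29)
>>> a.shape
(13, 13)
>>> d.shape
(29, 29)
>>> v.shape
(29, 13)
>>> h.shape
(3, 29, 7)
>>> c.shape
(13, 13)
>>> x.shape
(13, 13)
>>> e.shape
(23, 29)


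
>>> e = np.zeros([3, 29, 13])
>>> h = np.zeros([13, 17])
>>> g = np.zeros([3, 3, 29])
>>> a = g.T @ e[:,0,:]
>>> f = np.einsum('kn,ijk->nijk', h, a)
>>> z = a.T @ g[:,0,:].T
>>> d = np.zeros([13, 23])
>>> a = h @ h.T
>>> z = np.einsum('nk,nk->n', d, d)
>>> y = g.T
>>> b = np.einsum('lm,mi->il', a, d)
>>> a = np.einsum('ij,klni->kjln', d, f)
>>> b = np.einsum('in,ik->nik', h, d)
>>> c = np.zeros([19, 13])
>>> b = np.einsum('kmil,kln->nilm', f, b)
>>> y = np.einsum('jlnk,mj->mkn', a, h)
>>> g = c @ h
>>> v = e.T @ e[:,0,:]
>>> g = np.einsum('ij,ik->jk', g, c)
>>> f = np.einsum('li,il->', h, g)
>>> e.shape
(3, 29, 13)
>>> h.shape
(13, 17)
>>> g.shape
(17, 13)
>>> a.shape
(17, 23, 29, 3)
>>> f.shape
()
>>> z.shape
(13,)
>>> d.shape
(13, 23)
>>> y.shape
(13, 3, 29)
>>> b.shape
(23, 3, 13, 29)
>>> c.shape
(19, 13)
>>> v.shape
(13, 29, 13)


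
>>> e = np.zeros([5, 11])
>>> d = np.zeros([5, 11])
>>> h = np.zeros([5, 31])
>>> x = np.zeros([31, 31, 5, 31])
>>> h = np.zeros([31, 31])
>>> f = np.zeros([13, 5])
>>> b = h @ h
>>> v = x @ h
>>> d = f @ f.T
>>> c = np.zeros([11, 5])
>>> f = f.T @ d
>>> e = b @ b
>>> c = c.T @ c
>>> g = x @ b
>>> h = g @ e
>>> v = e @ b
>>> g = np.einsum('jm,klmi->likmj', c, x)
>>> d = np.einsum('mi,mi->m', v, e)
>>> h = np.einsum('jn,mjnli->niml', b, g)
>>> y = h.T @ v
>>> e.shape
(31, 31)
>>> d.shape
(31,)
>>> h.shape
(31, 5, 31, 5)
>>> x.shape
(31, 31, 5, 31)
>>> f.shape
(5, 13)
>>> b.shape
(31, 31)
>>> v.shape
(31, 31)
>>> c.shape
(5, 5)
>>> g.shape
(31, 31, 31, 5, 5)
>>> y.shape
(5, 31, 5, 31)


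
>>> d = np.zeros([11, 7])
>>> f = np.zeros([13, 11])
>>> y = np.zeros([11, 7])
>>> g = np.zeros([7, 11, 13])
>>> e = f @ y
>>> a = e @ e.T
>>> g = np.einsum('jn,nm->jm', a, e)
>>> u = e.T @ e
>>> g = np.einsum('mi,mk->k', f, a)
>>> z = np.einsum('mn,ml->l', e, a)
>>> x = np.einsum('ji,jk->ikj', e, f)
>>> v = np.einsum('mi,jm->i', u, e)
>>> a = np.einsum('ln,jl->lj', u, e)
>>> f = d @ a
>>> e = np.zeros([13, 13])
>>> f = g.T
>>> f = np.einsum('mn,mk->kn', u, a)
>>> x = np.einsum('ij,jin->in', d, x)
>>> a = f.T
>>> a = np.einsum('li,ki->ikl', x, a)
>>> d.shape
(11, 7)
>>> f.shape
(13, 7)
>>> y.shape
(11, 7)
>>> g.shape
(13,)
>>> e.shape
(13, 13)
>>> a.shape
(13, 7, 11)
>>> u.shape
(7, 7)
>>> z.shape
(13,)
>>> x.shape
(11, 13)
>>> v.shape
(7,)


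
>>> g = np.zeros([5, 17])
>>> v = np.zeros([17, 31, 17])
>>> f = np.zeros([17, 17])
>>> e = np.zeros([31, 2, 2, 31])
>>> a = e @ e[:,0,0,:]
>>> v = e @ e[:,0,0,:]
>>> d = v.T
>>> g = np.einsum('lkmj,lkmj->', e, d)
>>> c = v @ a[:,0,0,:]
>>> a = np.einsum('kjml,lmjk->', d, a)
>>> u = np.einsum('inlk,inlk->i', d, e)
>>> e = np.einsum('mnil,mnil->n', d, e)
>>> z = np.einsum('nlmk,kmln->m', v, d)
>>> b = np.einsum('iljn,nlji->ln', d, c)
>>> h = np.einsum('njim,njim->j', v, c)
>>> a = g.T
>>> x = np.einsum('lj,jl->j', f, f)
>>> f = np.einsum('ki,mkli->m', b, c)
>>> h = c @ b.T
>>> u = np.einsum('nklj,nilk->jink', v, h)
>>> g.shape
()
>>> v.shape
(31, 2, 2, 31)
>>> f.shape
(31,)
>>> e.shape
(2,)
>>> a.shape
()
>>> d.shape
(31, 2, 2, 31)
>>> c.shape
(31, 2, 2, 31)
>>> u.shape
(31, 2, 31, 2)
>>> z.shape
(2,)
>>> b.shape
(2, 31)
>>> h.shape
(31, 2, 2, 2)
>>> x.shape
(17,)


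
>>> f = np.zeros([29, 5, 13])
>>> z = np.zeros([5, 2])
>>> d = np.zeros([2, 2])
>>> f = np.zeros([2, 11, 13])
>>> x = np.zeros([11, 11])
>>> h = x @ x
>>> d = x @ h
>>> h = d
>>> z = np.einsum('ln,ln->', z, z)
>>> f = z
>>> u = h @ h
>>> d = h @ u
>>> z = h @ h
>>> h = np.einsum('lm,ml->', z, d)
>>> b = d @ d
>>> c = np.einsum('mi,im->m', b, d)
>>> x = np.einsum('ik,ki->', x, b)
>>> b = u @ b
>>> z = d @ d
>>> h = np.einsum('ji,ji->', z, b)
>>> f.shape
()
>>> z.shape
(11, 11)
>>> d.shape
(11, 11)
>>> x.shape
()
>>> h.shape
()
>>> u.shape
(11, 11)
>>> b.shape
(11, 11)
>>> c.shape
(11,)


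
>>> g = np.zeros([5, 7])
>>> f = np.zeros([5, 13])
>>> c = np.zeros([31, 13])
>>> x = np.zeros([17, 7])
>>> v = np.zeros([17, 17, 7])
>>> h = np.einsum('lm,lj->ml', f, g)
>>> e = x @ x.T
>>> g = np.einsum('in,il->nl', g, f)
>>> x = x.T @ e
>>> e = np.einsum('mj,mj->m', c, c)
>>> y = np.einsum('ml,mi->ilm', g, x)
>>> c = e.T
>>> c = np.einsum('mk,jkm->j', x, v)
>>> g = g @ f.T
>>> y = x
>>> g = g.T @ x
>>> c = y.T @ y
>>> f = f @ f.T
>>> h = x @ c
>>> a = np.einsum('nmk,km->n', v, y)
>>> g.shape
(5, 17)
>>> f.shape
(5, 5)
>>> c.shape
(17, 17)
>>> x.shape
(7, 17)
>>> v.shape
(17, 17, 7)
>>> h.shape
(7, 17)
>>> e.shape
(31,)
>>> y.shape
(7, 17)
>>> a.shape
(17,)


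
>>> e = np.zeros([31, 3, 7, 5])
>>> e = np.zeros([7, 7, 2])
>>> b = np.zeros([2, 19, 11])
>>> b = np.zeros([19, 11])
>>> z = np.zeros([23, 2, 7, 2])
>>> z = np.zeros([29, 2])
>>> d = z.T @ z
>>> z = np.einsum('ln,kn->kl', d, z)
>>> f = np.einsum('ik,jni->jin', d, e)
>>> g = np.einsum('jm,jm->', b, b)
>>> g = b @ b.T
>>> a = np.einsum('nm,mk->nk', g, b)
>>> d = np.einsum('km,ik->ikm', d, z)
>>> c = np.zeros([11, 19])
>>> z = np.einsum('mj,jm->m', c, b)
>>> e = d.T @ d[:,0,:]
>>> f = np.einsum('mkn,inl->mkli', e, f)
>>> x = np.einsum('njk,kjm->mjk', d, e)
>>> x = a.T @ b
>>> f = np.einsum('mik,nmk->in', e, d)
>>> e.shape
(2, 2, 2)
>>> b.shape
(19, 11)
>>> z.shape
(11,)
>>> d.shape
(29, 2, 2)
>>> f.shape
(2, 29)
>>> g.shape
(19, 19)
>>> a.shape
(19, 11)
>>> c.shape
(11, 19)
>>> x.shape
(11, 11)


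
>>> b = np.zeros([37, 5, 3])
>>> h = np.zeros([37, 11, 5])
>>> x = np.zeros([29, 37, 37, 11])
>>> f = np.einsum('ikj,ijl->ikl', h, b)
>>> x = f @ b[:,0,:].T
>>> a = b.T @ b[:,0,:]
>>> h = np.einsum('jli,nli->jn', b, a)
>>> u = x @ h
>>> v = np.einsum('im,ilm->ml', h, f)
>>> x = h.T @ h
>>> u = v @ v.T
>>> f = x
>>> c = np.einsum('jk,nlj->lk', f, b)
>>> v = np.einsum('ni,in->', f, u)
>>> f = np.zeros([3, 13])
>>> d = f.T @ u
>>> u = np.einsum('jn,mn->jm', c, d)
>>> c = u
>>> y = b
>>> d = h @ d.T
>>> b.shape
(37, 5, 3)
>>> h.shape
(37, 3)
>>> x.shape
(3, 3)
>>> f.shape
(3, 13)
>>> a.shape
(3, 5, 3)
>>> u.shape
(5, 13)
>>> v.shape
()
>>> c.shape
(5, 13)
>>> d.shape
(37, 13)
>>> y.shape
(37, 5, 3)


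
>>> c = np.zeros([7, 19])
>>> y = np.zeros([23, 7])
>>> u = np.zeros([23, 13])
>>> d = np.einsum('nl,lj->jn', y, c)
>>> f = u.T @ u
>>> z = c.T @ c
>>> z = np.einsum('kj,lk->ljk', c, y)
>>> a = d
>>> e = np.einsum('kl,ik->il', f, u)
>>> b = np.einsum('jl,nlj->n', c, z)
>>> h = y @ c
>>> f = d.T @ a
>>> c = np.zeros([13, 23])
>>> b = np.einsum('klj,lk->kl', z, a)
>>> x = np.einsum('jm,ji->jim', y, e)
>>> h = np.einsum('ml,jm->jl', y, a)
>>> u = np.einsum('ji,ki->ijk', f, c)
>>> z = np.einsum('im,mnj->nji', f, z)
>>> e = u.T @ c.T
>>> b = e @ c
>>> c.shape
(13, 23)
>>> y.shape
(23, 7)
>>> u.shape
(23, 23, 13)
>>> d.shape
(19, 23)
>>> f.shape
(23, 23)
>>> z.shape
(19, 7, 23)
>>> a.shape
(19, 23)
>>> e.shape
(13, 23, 13)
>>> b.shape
(13, 23, 23)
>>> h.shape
(19, 7)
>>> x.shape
(23, 13, 7)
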